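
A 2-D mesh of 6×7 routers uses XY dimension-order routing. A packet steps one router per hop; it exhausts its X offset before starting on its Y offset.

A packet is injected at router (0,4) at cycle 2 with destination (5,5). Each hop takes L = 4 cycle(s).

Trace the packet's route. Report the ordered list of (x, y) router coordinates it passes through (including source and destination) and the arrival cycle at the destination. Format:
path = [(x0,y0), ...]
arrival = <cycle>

path = [(0,4), (1,4), (2,4), (3,4), (4,4), (5,4), (5,5)]
arrival = 26

  0. router=(0,4) cycle=2 (inject)
  1. router=(1,4) cycle=6 dir=E
  2. router=(2,4) cycle=10 dir=E
  3. router=(3,4) cycle=14 dir=E
  4. router=(4,4) cycle=18 dir=E
  5. router=(5,4) cycle=22 dir=E
  6. router=(5,5) cycle=26 dir=N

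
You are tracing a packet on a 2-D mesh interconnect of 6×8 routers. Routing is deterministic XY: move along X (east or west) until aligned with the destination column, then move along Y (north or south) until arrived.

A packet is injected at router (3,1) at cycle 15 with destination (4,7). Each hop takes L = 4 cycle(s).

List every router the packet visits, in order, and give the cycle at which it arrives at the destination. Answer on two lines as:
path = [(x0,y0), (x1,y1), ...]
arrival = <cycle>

#0 — 3,1 | c15
#1 — 4,1 | c19 | E
#2 — 4,2 | c23 | N
#3 — 4,3 | c27 | N
#4 — 4,4 | c31 | N
#5 — 4,5 | c35 | N
#6 — 4,6 | c39 | N
#7 — 4,7 | c43 | N

path = [(3,1), (4,1), (4,2), (4,3), (4,4), (4,5), (4,6), (4,7)]
arrival = 43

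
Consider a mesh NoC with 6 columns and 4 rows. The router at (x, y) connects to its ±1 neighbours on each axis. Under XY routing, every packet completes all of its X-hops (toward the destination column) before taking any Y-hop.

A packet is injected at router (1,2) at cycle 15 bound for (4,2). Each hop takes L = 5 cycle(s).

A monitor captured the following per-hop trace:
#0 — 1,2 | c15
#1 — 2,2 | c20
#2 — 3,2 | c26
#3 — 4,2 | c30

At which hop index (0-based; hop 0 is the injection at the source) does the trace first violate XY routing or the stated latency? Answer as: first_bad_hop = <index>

  1: Δx=+1 Δy=+0 Δt=5 [ok]
  2: Δx=+1 Δy=+0 Δt=6 [BAD: Δcyc=6≠L]

first_bad_hop = 2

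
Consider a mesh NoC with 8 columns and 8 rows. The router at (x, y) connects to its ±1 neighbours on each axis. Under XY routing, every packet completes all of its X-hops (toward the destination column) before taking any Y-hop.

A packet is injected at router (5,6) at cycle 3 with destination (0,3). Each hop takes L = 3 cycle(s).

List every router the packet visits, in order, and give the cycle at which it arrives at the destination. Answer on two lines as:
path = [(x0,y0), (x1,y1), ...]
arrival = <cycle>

[0] x=5 y=6 t=3
[1] x=4 y=6 t=6 →W
[2] x=3 y=6 t=9 →W
[3] x=2 y=6 t=12 →W
[4] x=1 y=6 t=15 →W
[5] x=0 y=6 t=18 →W
[6] x=0 y=5 t=21 →S
[7] x=0 y=4 t=24 →S
[8] x=0 y=3 t=27 →S

path = [(5,6), (4,6), (3,6), (2,6), (1,6), (0,6), (0,5), (0,4), (0,3)]
arrival = 27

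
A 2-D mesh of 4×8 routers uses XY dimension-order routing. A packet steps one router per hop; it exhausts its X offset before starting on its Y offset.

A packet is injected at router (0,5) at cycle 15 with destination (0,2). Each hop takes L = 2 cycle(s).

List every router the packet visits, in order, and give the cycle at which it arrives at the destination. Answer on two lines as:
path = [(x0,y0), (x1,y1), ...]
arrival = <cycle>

hop 0: (0,5) @ cyc 15
hop 1: (0,4) @ cyc 17  [S]
hop 2: (0,3) @ cyc 19  [S]
hop 3: (0,2) @ cyc 21  [S]

path = [(0,5), (0,4), (0,3), (0,2)]
arrival = 21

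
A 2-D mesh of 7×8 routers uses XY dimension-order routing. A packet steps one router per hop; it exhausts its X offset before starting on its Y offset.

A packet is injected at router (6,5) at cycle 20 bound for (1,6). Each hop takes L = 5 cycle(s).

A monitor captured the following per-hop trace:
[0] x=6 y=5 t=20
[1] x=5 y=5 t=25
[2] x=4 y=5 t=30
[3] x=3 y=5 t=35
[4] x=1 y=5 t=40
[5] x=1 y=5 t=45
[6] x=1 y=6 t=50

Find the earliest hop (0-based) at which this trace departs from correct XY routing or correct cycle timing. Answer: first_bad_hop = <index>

first_bad_hop = 4

hop 1: step (-1,+0), +5 cyc — ok
hop 2: step (-1,+0), +5 cyc — ok
hop 3: step (-1,+0), +5 cyc — ok
hop 4: step (-2,+0), +5 cyc — BAD: non-unit step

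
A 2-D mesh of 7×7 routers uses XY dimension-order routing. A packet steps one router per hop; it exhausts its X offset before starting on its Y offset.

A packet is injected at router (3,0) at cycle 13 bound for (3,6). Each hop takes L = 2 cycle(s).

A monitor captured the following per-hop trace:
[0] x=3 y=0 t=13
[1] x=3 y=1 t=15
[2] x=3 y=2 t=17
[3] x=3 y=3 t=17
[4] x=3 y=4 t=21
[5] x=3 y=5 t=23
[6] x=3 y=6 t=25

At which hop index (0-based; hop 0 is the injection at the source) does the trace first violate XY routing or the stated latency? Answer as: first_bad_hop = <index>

first_bad_hop = 3

[1] (+0,+1) / 2c ⇒ ok
[2] (+0,+1) / 2c ⇒ ok
[3] (+0,+1) / 0c ⇒ BAD: Δcyc=0≠L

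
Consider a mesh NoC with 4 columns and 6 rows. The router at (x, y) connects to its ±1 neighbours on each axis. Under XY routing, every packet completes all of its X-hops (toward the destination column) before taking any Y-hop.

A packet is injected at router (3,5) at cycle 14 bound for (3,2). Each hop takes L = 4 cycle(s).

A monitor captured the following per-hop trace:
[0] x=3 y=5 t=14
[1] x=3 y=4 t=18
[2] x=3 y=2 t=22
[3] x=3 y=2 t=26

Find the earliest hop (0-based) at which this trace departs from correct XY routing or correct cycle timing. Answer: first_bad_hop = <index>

first_bad_hop = 2

  1: Δx=+0 Δy=-1 Δt=4 [ok]
  2: Δx=+0 Δy=-2 Δt=4 [BAD: non-unit step]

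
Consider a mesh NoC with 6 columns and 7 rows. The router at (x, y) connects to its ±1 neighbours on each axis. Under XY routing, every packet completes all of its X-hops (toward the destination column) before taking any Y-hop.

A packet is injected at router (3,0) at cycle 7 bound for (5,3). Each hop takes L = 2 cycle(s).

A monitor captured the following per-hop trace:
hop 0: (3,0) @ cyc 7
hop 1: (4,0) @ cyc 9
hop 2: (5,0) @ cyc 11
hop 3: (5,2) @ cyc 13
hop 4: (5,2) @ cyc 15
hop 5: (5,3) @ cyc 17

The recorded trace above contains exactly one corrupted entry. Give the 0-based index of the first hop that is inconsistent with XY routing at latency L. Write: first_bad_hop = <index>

first_bad_hop = 3

check 1→ d=(1,0) cyc+2: ok
check 2→ d=(1,0) cyc+2: ok
check 3→ d=(0,2) cyc+2: BAD: non-unit step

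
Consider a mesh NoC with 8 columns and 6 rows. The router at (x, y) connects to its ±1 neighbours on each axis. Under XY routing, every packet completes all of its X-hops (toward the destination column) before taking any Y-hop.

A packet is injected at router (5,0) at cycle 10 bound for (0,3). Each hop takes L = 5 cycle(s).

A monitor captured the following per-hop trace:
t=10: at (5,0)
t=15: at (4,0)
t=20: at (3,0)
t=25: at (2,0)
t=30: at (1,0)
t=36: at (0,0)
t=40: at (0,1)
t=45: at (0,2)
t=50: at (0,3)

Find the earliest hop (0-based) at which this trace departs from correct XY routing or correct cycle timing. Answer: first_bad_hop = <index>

first_bad_hop = 5

check 1→ d=(-1,0) cyc+5: ok
check 2→ d=(-1,0) cyc+5: ok
check 3→ d=(-1,0) cyc+5: ok
check 4→ d=(-1,0) cyc+5: ok
check 5→ d=(-1,0) cyc+6: BAD: Δcyc=6≠L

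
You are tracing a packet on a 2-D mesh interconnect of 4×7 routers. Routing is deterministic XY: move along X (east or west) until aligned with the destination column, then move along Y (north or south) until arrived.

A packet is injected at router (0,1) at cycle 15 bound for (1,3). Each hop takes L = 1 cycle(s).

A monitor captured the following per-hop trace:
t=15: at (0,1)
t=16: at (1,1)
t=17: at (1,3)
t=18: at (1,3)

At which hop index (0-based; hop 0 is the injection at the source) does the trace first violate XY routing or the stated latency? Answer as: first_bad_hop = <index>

[1] (+1,+0) / 1c ⇒ ok
[2] (+0,+2) / 1c ⇒ BAD: non-unit step

first_bad_hop = 2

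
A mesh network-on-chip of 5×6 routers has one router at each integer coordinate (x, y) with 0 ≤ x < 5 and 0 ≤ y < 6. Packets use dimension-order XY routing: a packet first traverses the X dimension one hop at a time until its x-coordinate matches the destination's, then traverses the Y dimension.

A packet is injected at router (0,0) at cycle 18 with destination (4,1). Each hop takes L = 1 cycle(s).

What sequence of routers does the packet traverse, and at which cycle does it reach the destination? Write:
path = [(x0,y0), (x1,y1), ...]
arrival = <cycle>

path = [(0,0), (1,0), (2,0), (3,0), (4,0), (4,1)]
arrival = 23

src (0,0)  cyc=18
E→(1,0)  cyc=19
E→(2,0)  cyc=20
E→(3,0)  cyc=21
E→(4,0)  cyc=22
N→(4,1)  cyc=23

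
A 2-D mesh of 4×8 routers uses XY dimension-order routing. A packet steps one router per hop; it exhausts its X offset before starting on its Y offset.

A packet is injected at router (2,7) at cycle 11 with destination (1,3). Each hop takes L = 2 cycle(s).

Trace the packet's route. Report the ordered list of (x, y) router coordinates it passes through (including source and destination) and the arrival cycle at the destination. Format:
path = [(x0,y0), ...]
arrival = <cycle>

src (2,7)  cyc=11
W→(1,7)  cyc=13
S→(1,6)  cyc=15
S→(1,5)  cyc=17
S→(1,4)  cyc=19
S→(1,3)  cyc=21

path = [(2,7), (1,7), (1,6), (1,5), (1,4), (1,3)]
arrival = 21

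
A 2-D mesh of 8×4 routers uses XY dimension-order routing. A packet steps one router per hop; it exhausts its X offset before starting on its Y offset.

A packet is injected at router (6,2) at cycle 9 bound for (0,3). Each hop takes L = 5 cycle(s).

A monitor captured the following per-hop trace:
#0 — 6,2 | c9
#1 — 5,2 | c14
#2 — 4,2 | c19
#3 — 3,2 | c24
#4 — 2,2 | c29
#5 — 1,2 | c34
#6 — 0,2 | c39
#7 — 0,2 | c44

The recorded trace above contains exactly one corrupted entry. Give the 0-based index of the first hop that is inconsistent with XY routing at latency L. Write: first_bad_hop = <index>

first_bad_hop = 7

  1: Δx=-1 Δy=+0 Δt=5 [ok]
  2: Δx=-1 Δy=+0 Δt=5 [ok]
  3: Δx=-1 Δy=+0 Δt=5 [ok]
  4: Δx=-1 Δy=+0 Δt=5 [ok]
  5: Δx=-1 Δy=+0 Δt=5 [ok]
  6: Δx=-1 Δy=+0 Δt=5 [ok]
  7: Δx=+0 Δy=+0 Δt=5 [BAD: non-unit step]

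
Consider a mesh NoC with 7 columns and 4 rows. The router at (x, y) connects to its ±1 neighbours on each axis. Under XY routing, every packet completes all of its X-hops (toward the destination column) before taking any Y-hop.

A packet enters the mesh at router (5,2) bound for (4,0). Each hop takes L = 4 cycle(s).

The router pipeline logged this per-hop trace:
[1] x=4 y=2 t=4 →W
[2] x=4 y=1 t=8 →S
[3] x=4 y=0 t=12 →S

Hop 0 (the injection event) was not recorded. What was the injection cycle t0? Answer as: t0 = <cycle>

t0 = 0

At hop 1 the cycle is 4; in general cyc_k = t0 + kL.
Subtract one hop: t0 = 4 − 4 = 0.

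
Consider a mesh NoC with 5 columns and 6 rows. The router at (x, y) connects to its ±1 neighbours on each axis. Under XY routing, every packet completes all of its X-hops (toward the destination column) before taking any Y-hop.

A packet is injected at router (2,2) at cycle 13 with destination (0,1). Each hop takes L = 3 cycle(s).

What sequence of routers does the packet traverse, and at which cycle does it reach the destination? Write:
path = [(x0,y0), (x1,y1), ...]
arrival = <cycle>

t=13: at (2,2)
t=16: at (1,2) after W
t=19: at (0,2) after W
t=22: at (0,1) after S

path = [(2,2), (1,2), (0,2), (0,1)]
arrival = 22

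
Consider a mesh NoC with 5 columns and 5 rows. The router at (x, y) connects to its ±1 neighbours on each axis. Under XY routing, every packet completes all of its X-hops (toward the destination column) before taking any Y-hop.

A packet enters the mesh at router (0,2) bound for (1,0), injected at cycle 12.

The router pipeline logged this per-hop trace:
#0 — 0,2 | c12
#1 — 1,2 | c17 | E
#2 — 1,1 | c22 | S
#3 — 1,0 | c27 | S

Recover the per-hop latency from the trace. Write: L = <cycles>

L = 5

From hop 0 (12) to hop 1 (17): +5 cycles.
One hop costs L cycles, so L = 5.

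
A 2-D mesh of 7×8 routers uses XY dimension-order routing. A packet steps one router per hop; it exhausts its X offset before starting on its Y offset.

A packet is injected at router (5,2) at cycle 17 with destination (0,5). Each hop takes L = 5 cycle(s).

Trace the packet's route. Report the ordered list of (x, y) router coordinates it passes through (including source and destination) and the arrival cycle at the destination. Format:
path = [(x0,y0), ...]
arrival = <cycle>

path = [(5,2), (4,2), (3,2), (2,2), (1,2), (0,2), (0,3), (0,4), (0,5)]
arrival = 57

[0] x=5 y=2 t=17
[1] x=4 y=2 t=22 →W
[2] x=3 y=2 t=27 →W
[3] x=2 y=2 t=32 →W
[4] x=1 y=2 t=37 →W
[5] x=0 y=2 t=42 →W
[6] x=0 y=3 t=47 →N
[7] x=0 y=4 t=52 →N
[8] x=0 y=5 t=57 →N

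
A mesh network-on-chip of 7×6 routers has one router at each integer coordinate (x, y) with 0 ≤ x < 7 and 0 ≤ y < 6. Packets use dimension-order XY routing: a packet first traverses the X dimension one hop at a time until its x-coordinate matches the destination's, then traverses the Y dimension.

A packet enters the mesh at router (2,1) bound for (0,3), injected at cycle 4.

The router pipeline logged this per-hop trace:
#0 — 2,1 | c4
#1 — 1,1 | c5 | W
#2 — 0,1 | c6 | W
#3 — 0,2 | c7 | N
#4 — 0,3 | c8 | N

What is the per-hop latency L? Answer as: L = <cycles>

Between hops 0 and 1 the cycle counter advances 5 − 4 = 1.
Per-hop latency L = Δcyc = 1.

L = 1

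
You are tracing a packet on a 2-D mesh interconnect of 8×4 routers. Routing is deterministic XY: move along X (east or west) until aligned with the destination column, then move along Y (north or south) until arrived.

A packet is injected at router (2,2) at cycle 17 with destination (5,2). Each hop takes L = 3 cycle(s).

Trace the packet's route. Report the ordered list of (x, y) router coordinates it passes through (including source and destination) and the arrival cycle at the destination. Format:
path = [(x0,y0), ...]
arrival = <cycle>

path = [(2,2), (3,2), (4,2), (5,2)]
arrival = 26

  0. router=(2,2) cycle=17 (inject)
  1. router=(3,2) cycle=20 dir=E
  2. router=(4,2) cycle=23 dir=E
  3. router=(5,2) cycle=26 dir=E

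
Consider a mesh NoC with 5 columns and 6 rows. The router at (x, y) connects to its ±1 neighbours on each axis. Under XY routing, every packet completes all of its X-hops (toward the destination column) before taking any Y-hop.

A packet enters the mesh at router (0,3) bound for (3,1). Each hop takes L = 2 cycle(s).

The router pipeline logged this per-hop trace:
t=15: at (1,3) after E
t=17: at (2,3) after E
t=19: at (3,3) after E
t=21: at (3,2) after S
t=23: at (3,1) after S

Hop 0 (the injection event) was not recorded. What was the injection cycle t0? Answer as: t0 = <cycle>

cyc[1] = 15 and cyc[k] = t0 + k·L for every k.
So t0 = 15 − 1·2 = 13.

t0 = 13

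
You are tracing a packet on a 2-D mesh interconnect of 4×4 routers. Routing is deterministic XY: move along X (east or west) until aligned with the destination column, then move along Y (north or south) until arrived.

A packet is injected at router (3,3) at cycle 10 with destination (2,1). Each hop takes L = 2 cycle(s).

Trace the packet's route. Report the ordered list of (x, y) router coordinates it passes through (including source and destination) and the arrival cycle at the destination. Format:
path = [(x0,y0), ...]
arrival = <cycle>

path = [(3,3), (2,3), (2,2), (2,1)]
arrival = 16

hop 0: (3,3) @ cyc 10
hop 1: (2,3) @ cyc 12  [W]
hop 2: (2,2) @ cyc 14  [S]
hop 3: (2,1) @ cyc 16  [S]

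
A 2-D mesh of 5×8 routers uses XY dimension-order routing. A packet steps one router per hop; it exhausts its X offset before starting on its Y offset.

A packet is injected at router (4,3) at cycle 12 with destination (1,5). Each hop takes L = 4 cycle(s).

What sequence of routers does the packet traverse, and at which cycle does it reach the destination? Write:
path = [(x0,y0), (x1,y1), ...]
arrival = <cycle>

t=12: at (4,3)
t=16: at (3,3) after W
t=20: at (2,3) after W
t=24: at (1,3) after W
t=28: at (1,4) after N
t=32: at (1,5) after N

path = [(4,3), (3,3), (2,3), (1,3), (1,4), (1,5)]
arrival = 32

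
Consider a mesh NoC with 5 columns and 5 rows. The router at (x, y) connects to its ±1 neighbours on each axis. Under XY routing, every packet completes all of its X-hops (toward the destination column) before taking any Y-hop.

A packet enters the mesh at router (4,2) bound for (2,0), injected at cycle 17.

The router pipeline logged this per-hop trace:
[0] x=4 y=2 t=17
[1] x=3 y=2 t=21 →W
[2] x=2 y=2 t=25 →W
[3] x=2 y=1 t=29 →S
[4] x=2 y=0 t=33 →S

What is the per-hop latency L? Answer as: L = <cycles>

L = 4

From hop 0 (17) to hop 1 (21): +4 cycles.
One hop costs L cycles, so L = 4.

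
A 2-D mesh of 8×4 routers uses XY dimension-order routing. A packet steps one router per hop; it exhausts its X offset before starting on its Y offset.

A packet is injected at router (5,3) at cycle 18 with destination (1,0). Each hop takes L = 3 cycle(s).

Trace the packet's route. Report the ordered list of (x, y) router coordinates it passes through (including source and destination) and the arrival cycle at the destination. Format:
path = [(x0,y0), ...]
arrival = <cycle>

  0. router=(5,3) cycle=18 (inject)
  1. router=(4,3) cycle=21 dir=W
  2. router=(3,3) cycle=24 dir=W
  3. router=(2,3) cycle=27 dir=W
  4. router=(1,3) cycle=30 dir=W
  5. router=(1,2) cycle=33 dir=S
  6. router=(1,1) cycle=36 dir=S
  7. router=(1,0) cycle=39 dir=S

path = [(5,3), (4,3), (3,3), (2,3), (1,3), (1,2), (1,1), (1,0)]
arrival = 39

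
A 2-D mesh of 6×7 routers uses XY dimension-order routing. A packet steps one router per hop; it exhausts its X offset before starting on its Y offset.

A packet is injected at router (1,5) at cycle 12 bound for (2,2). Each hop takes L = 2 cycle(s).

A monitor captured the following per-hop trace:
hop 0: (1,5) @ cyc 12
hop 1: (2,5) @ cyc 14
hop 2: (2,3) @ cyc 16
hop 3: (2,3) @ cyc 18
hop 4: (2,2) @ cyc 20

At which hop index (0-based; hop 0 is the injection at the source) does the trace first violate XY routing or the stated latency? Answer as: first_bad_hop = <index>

  1: Δx=+1 Δy=+0 Δt=2 [ok]
  2: Δx=+0 Δy=-2 Δt=2 [BAD: non-unit step]

first_bad_hop = 2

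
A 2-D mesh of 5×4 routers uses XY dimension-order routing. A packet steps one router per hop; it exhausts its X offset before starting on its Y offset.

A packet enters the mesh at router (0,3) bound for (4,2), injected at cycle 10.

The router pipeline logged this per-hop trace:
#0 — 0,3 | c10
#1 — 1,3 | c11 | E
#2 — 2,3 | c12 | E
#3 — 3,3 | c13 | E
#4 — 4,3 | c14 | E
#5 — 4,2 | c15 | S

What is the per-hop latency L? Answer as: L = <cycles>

L = 1

Δcyc across hop 0→1: 11 − 10 = 1.
Per-hop latency L = Δcyc = 1.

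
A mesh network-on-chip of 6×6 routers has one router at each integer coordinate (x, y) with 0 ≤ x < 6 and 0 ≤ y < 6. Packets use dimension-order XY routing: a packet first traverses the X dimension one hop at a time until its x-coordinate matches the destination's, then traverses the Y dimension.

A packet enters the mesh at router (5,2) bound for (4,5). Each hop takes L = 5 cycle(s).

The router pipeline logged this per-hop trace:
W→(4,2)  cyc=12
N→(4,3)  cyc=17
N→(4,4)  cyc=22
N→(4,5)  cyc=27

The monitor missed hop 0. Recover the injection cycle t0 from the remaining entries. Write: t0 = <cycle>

Hop 1 reached at cycle 12; hop k is at t0 + k·L.
Subtract one hop: t0 = 12 − 5 = 7.

t0 = 7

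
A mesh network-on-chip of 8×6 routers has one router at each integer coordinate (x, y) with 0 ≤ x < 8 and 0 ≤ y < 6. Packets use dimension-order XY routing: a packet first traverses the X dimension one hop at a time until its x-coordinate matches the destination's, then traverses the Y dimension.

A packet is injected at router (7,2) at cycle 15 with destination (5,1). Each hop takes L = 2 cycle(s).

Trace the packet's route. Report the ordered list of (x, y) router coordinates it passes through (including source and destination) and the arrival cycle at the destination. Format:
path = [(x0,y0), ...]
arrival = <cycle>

#0 — 7,2 | c15
#1 — 6,2 | c17 | W
#2 — 5,2 | c19 | W
#3 — 5,1 | c21 | S

path = [(7,2), (6,2), (5,2), (5,1)]
arrival = 21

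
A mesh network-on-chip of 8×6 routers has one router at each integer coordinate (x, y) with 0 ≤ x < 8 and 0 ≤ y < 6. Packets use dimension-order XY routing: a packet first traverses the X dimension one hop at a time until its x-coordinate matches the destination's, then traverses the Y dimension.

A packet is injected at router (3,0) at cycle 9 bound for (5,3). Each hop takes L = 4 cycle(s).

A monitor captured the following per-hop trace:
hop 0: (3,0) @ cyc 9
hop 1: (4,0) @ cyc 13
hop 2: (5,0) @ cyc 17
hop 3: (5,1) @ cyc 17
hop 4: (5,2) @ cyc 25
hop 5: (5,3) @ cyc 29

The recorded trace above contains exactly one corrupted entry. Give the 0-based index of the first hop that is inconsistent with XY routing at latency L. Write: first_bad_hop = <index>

hop 1: step (+1,+0), +4 cyc — ok
hop 2: step (+1,+0), +4 cyc — ok
hop 3: step (+0,+1), +0 cyc — BAD: Δcyc=0≠L

first_bad_hop = 3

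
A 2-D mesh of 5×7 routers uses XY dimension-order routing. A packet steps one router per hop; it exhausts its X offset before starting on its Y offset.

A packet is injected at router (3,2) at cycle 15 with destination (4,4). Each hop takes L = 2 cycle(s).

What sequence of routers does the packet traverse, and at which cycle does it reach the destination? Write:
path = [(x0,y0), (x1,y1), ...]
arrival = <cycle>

src (3,2)  cyc=15
E→(4,2)  cyc=17
N→(4,3)  cyc=19
N→(4,4)  cyc=21

path = [(3,2), (4,2), (4,3), (4,4)]
arrival = 21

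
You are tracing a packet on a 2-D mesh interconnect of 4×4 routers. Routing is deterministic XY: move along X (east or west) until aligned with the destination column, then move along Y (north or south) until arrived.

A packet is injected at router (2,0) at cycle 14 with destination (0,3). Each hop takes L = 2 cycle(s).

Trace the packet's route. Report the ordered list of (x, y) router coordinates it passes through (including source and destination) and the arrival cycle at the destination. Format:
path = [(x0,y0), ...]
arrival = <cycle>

[0] x=2 y=0 t=14
[1] x=1 y=0 t=16 →W
[2] x=0 y=0 t=18 →W
[3] x=0 y=1 t=20 →N
[4] x=0 y=2 t=22 →N
[5] x=0 y=3 t=24 →N

path = [(2,0), (1,0), (0,0), (0,1), (0,2), (0,3)]
arrival = 24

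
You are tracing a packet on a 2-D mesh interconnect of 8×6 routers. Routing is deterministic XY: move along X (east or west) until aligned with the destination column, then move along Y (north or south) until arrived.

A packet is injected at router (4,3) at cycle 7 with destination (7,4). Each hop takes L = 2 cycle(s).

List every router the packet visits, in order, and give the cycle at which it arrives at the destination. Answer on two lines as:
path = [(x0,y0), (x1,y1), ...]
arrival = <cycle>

path = [(4,3), (5,3), (6,3), (7,3), (7,4)]
arrival = 15

[0] x=4 y=3 t=7
[1] x=5 y=3 t=9 →E
[2] x=6 y=3 t=11 →E
[3] x=7 y=3 t=13 →E
[4] x=7 y=4 t=15 →N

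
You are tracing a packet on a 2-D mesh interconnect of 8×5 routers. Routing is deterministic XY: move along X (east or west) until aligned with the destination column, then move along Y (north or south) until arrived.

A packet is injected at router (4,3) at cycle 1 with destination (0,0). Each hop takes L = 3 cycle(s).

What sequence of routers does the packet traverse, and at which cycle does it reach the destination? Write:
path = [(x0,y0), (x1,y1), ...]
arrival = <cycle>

hop 0: (4,3) @ cyc 1
hop 1: (3,3) @ cyc 4  [W]
hop 2: (2,3) @ cyc 7  [W]
hop 3: (1,3) @ cyc 10  [W]
hop 4: (0,3) @ cyc 13  [W]
hop 5: (0,2) @ cyc 16  [S]
hop 6: (0,1) @ cyc 19  [S]
hop 7: (0,0) @ cyc 22  [S]

path = [(4,3), (3,3), (2,3), (1,3), (0,3), (0,2), (0,1), (0,0)]
arrival = 22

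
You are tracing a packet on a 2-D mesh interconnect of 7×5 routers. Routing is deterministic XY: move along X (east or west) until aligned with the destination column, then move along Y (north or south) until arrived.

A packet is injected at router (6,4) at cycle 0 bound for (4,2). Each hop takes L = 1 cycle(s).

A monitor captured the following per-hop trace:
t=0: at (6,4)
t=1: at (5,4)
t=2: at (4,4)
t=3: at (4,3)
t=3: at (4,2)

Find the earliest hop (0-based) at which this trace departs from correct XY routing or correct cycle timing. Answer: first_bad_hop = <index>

hop 1: step (-1,+0), +1 cyc — ok
hop 2: step (-1,+0), +1 cyc — ok
hop 3: step (+0,-1), +1 cyc — ok
hop 4: step (+0,-1), +0 cyc — BAD: Δcyc=0≠L

first_bad_hop = 4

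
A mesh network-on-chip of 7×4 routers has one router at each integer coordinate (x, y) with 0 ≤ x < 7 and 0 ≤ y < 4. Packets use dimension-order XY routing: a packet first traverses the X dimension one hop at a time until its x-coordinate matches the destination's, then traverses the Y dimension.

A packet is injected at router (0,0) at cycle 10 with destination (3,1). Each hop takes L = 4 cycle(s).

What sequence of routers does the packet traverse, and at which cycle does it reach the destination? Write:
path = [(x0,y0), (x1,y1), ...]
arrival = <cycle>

path = [(0,0), (1,0), (2,0), (3,0), (3,1)]
arrival = 26

hop 0: (0,0) @ cyc 10
hop 1: (1,0) @ cyc 14  [E]
hop 2: (2,0) @ cyc 18  [E]
hop 3: (3,0) @ cyc 22  [E]
hop 4: (3,1) @ cyc 26  [N]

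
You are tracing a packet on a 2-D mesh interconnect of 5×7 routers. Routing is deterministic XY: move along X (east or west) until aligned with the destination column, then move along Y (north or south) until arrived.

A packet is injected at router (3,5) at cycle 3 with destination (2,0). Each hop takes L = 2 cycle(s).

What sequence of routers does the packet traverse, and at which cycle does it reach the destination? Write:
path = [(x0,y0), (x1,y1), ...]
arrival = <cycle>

path = [(3,5), (2,5), (2,4), (2,3), (2,2), (2,1), (2,0)]
arrival = 15

[0] x=3 y=5 t=3
[1] x=2 y=5 t=5 →W
[2] x=2 y=4 t=7 →S
[3] x=2 y=3 t=9 →S
[4] x=2 y=2 t=11 →S
[5] x=2 y=1 t=13 →S
[6] x=2 y=0 t=15 →S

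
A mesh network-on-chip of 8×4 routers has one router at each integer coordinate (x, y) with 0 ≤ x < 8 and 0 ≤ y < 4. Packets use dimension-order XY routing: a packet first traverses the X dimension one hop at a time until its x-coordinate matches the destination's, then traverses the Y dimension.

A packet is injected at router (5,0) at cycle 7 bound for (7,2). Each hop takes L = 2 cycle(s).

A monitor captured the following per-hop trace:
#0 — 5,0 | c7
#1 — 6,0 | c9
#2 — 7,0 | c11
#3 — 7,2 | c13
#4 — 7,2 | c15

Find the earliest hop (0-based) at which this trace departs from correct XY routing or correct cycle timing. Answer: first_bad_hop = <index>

[1] (+1,+0) / 2c ⇒ ok
[2] (+1,+0) / 2c ⇒ ok
[3] (+0,+2) / 2c ⇒ BAD: non-unit step

first_bad_hop = 3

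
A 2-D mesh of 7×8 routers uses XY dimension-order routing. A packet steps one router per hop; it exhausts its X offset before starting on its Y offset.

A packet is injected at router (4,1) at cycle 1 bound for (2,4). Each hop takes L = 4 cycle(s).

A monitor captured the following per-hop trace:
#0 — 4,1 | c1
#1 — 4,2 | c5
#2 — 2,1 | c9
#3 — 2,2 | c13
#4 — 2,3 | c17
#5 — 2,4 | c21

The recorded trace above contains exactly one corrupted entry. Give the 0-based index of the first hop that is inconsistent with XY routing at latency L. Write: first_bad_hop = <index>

first_bad_hop = 1

check 1→ d=(0,1) cyc+4: BAD: Y-move but x=4≠2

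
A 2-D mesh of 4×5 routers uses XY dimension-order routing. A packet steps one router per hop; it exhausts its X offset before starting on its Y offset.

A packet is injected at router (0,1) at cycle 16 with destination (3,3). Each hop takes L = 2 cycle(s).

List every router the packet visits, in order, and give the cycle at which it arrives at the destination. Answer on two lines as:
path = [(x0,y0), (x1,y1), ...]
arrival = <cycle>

path = [(0,1), (1,1), (2,1), (3,1), (3,2), (3,3)]
arrival = 26

hop 0: (0,1) @ cyc 16
hop 1: (1,1) @ cyc 18  [E]
hop 2: (2,1) @ cyc 20  [E]
hop 3: (3,1) @ cyc 22  [E]
hop 4: (3,2) @ cyc 24  [N]
hop 5: (3,3) @ cyc 26  [N]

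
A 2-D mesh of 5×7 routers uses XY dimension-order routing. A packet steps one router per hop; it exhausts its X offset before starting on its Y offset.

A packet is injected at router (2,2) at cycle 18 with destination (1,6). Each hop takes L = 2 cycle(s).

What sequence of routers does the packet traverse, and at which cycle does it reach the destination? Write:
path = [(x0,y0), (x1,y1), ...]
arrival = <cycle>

#0 — 2,2 | c18
#1 — 1,2 | c20 | W
#2 — 1,3 | c22 | N
#3 — 1,4 | c24 | N
#4 — 1,5 | c26 | N
#5 — 1,6 | c28 | N

path = [(2,2), (1,2), (1,3), (1,4), (1,5), (1,6)]
arrival = 28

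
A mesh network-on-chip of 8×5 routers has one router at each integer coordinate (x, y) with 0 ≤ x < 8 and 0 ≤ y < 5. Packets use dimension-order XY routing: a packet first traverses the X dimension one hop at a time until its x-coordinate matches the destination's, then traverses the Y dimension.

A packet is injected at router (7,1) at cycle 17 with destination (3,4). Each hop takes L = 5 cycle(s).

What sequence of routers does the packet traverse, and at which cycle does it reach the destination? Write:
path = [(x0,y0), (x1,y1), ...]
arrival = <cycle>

path = [(7,1), (6,1), (5,1), (4,1), (3,1), (3,2), (3,3), (3,4)]
arrival = 52

hop 0: (7,1) @ cyc 17
hop 1: (6,1) @ cyc 22  [W]
hop 2: (5,1) @ cyc 27  [W]
hop 3: (4,1) @ cyc 32  [W]
hop 4: (3,1) @ cyc 37  [W]
hop 5: (3,2) @ cyc 42  [N]
hop 6: (3,3) @ cyc 47  [N]
hop 7: (3,4) @ cyc 52  [N]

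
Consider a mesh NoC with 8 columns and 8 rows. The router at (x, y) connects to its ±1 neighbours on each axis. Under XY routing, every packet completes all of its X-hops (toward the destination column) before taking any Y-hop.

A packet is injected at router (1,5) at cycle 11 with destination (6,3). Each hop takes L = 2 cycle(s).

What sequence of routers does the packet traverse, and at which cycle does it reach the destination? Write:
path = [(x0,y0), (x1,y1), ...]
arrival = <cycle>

path = [(1,5), (2,5), (3,5), (4,5), (5,5), (6,5), (6,4), (6,3)]
arrival = 25

src (1,5)  cyc=11
E→(2,5)  cyc=13
E→(3,5)  cyc=15
E→(4,5)  cyc=17
E→(5,5)  cyc=19
E→(6,5)  cyc=21
S→(6,4)  cyc=23
S→(6,3)  cyc=25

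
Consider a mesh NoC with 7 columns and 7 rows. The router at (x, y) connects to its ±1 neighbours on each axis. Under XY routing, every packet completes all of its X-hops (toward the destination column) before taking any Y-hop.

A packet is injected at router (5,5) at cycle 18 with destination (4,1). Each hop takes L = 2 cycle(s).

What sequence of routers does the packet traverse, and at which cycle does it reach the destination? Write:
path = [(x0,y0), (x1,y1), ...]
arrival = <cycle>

[0] x=5 y=5 t=18
[1] x=4 y=5 t=20 →W
[2] x=4 y=4 t=22 →S
[3] x=4 y=3 t=24 →S
[4] x=4 y=2 t=26 →S
[5] x=4 y=1 t=28 →S

path = [(5,5), (4,5), (4,4), (4,3), (4,2), (4,1)]
arrival = 28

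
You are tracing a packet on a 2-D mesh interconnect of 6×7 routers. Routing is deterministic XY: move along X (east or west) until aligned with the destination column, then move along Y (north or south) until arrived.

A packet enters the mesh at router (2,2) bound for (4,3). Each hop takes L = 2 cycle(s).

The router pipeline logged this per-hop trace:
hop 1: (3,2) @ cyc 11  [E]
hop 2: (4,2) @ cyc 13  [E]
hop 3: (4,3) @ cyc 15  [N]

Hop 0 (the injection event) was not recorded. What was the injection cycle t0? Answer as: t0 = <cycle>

t0 = 9

cyc[1] = 11 and cyc[k] = t0 + k·L for every k.
So t0 = 11 − 1·2 = 9.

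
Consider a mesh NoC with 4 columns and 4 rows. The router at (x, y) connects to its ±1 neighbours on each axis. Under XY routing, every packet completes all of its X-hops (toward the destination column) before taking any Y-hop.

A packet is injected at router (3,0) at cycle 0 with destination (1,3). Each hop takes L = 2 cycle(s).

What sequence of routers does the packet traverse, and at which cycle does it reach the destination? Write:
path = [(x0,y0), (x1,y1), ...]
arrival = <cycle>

path = [(3,0), (2,0), (1,0), (1,1), (1,2), (1,3)]
arrival = 10

hop 0: (3,0) @ cyc 0
hop 1: (2,0) @ cyc 2  [W]
hop 2: (1,0) @ cyc 4  [W]
hop 3: (1,1) @ cyc 6  [N]
hop 4: (1,2) @ cyc 8  [N]
hop 5: (1,3) @ cyc 10  [N]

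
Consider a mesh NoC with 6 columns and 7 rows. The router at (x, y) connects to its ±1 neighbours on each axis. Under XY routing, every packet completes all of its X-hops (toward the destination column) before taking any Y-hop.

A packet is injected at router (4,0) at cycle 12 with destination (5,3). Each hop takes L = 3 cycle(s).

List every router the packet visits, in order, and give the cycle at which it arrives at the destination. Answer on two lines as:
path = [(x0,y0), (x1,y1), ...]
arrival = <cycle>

[0] x=4 y=0 t=12
[1] x=5 y=0 t=15 →E
[2] x=5 y=1 t=18 →N
[3] x=5 y=2 t=21 →N
[4] x=5 y=3 t=24 →N

path = [(4,0), (5,0), (5,1), (5,2), (5,3)]
arrival = 24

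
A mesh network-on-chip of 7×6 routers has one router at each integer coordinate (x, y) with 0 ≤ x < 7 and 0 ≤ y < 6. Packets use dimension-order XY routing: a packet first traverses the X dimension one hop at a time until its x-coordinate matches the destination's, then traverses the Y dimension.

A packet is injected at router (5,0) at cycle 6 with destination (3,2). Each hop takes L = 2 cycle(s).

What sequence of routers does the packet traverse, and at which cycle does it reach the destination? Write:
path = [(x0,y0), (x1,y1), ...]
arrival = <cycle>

path = [(5,0), (4,0), (3,0), (3,1), (3,2)]
arrival = 14

[0] x=5 y=0 t=6
[1] x=4 y=0 t=8 →W
[2] x=3 y=0 t=10 →W
[3] x=3 y=1 t=12 →N
[4] x=3 y=2 t=14 →N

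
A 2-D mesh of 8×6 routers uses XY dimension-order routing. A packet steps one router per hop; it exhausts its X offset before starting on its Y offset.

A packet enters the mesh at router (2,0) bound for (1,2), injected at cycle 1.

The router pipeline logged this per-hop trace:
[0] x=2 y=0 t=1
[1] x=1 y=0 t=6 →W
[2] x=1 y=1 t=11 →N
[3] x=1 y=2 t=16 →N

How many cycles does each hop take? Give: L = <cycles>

Between hops 0 and 1 the cycle counter advances 6 − 1 = 5.
That increment is L by definition: L = 5.

L = 5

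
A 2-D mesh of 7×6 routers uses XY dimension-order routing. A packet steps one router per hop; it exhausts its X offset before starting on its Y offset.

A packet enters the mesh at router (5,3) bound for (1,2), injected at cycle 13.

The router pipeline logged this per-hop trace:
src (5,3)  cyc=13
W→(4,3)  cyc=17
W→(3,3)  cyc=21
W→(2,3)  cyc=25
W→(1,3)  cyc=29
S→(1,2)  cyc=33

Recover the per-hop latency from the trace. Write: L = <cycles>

L = 4

From hop 0 (13) to hop 1 (17): +4 cycles.
Each hop adds L, hence L = 4.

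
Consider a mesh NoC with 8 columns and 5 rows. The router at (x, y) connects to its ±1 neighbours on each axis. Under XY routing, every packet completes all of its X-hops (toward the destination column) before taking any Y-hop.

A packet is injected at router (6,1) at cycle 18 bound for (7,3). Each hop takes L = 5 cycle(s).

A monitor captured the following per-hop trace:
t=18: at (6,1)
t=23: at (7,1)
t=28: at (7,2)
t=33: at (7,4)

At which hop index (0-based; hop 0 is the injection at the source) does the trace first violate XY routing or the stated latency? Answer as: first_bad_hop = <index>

first_bad_hop = 3

  1: Δx=+1 Δy=+0 Δt=5 [ok]
  2: Δx=+0 Δy=+1 Δt=5 [ok]
  3: Δx=+0 Δy=+2 Δt=5 [BAD: non-unit step]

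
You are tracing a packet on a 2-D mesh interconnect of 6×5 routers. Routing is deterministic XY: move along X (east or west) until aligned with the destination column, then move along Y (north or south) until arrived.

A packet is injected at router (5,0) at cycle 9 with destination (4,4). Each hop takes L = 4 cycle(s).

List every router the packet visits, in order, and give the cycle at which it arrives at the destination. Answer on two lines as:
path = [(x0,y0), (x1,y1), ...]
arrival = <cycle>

path = [(5,0), (4,0), (4,1), (4,2), (4,3), (4,4)]
arrival = 29

  0. router=(5,0) cycle=9 (inject)
  1. router=(4,0) cycle=13 dir=W
  2. router=(4,1) cycle=17 dir=N
  3. router=(4,2) cycle=21 dir=N
  4. router=(4,3) cycle=25 dir=N
  5. router=(4,4) cycle=29 dir=N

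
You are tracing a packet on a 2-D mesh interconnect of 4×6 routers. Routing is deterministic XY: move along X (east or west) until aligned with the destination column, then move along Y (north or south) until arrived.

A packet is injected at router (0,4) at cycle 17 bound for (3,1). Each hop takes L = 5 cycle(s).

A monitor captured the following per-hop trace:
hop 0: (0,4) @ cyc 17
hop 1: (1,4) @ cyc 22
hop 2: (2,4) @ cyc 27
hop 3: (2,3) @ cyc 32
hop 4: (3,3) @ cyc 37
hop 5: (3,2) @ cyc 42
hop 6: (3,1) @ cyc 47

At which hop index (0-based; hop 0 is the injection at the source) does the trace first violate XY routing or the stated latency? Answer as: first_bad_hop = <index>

  1: Δx=+1 Δy=+0 Δt=5 [ok]
  2: Δx=+1 Δy=+0 Δt=5 [ok]
  3: Δx=+0 Δy=-1 Δt=5 [BAD: Y-move but x=2≠3]

first_bad_hop = 3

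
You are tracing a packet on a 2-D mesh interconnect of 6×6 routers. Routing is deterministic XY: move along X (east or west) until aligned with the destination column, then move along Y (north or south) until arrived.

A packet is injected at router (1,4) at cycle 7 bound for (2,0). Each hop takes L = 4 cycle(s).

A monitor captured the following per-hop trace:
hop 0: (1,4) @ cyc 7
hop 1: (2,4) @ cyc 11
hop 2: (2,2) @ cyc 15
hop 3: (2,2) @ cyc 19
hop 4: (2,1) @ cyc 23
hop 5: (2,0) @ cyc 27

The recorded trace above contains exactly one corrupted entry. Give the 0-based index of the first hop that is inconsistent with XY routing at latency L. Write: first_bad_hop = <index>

hop 1: step (+1,+0), +4 cyc — ok
hop 2: step (+0,-2), +4 cyc — BAD: non-unit step

first_bad_hop = 2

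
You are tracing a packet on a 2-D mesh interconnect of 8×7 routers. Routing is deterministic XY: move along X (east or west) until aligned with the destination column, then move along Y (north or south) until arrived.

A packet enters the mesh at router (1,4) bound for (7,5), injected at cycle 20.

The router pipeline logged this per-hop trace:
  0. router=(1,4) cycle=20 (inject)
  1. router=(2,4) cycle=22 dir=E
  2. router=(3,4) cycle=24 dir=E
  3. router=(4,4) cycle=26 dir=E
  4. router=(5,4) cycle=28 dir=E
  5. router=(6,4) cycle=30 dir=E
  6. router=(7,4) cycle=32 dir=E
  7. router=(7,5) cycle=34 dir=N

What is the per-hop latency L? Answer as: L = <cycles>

cyc[1] − cyc[0] = 22 − 20 = 2.
Each hop adds L, hence L = 2.

L = 2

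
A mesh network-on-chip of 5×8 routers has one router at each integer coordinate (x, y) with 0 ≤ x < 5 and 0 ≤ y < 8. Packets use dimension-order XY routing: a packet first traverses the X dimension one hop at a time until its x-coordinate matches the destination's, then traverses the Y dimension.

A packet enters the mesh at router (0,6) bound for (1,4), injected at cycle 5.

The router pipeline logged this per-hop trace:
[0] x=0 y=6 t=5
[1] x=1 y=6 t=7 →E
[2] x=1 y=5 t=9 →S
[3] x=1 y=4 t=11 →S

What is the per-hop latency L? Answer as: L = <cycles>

L = 2

Δcyc across hop 0→1: 7 − 5 = 2.
Per-hop latency L = Δcyc = 2.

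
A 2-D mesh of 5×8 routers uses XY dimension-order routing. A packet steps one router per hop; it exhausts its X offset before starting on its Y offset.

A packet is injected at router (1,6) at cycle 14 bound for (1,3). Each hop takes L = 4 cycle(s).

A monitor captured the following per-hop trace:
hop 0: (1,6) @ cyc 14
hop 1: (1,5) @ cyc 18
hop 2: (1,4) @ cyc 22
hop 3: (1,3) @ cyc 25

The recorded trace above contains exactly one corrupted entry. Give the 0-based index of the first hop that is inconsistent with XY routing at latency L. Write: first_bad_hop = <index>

first_bad_hop = 3

check 1→ d=(0,-1) cyc+4: ok
check 2→ d=(0,-1) cyc+4: ok
check 3→ d=(0,-1) cyc+3: BAD: Δcyc=3≠L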